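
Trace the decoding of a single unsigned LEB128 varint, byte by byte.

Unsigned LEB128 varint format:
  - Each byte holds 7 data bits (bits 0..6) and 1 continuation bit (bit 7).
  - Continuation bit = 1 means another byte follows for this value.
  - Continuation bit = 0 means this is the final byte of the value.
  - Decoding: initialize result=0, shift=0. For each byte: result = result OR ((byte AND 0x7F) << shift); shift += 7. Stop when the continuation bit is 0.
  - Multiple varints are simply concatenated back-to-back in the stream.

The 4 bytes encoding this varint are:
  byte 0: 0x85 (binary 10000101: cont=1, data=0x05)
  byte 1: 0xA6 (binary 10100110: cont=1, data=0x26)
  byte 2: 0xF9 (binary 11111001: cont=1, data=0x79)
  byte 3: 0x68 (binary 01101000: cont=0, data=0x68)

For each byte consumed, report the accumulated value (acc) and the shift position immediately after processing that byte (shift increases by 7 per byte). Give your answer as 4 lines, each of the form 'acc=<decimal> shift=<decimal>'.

byte 0=0x85: payload=0x05=5, contrib = 5<<0 = 5; acc -> 5, shift -> 7
byte 1=0xA6: payload=0x26=38, contrib = 38<<7 = 4864; acc -> 4869, shift -> 14
byte 2=0xF9: payload=0x79=121, contrib = 121<<14 = 1982464; acc -> 1987333, shift -> 21
byte 3=0x68: payload=0x68=104, contrib = 104<<21 = 218103808; acc -> 220091141, shift -> 28

Answer: acc=5 shift=7
acc=4869 shift=14
acc=1987333 shift=21
acc=220091141 shift=28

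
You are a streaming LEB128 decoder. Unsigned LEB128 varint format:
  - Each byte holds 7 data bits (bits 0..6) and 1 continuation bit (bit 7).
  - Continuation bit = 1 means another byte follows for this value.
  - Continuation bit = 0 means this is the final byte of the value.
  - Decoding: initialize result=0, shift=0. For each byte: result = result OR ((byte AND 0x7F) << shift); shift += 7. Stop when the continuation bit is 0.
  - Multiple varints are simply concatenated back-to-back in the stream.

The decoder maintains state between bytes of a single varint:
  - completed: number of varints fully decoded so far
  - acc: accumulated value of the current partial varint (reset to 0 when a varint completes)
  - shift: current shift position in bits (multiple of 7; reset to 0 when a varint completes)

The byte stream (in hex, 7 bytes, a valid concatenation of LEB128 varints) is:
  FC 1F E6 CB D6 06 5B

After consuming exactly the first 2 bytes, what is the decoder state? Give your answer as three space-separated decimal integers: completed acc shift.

Answer: 1 0 0

Derivation:
byte[0]=0xFC cont=1 payload=0x7C: acc |= 124<<0 -> completed=0 acc=124 shift=7
byte[1]=0x1F cont=0 payload=0x1F: varint #1 complete (value=4092); reset -> completed=1 acc=0 shift=0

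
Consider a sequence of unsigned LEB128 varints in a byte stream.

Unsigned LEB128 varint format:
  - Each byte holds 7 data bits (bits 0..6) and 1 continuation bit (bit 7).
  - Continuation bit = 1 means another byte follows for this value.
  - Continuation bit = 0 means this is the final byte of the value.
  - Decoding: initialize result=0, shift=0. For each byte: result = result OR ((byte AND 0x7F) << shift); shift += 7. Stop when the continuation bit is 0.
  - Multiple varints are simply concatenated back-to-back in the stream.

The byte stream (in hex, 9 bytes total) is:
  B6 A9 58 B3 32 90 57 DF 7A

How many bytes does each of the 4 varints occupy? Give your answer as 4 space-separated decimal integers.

  byte[0]=0xB6 cont=1 payload=0x36=54: acc |= 54<<0 -> acc=54 shift=7
  byte[1]=0xA9 cont=1 payload=0x29=41: acc |= 41<<7 -> acc=5302 shift=14
  byte[2]=0x58 cont=0 payload=0x58=88: acc |= 88<<14 -> acc=1447094 shift=21 [end]
Varint 1: bytes[0:3] = B6 A9 58 -> value 1447094 (3 byte(s))
  byte[3]=0xB3 cont=1 payload=0x33=51: acc |= 51<<0 -> acc=51 shift=7
  byte[4]=0x32 cont=0 payload=0x32=50: acc |= 50<<7 -> acc=6451 shift=14 [end]
Varint 2: bytes[3:5] = B3 32 -> value 6451 (2 byte(s))
  byte[5]=0x90 cont=1 payload=0x10=16: acc |= 16<<0 -> acc=16 shift=7
  byte[6]=0x57 cont=0 payload=0x57=87: acc |= 87<<7 -> acc=11152 shift=14 [end]
Varint 3: bytes[5:7] = 90 57 -> value 11152 (2 byte(s))
  byte[7]=0xDF cont=1 payload=0x5F=95: acc |= 95<<0 -> acc=95 shift=7
  byte[8]=0x7A cont=0 payload=0x7A=122: acc |= 122<<7 -> acc=15711 shift=14 [end]
Varint 4: bytes[7:9] = DF 7A -> value 15711 (2 byte(s))

Answer: 3 2 2 2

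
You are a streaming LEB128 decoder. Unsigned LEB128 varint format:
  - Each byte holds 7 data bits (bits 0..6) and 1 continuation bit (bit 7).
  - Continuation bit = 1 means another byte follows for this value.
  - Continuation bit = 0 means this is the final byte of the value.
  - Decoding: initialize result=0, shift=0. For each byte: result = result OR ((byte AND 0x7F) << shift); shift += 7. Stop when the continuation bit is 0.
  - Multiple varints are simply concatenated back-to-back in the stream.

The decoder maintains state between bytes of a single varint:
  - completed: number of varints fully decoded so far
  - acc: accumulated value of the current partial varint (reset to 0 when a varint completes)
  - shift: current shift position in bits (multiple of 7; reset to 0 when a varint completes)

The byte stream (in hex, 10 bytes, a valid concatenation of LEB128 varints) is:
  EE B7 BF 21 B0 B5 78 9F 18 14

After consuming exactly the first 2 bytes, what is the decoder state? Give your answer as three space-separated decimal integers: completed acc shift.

Answer: 0 7150 14

Derivation:
byte[0]=0xEE cont=1 payload=0x6E: acc |= 110<<0 -> completed=0 acc=110 shift=7
byte[1]=0xB7 cont=1 payload=0x37: acc |= 55<<7 -> completed=0 acc=7150 shift=14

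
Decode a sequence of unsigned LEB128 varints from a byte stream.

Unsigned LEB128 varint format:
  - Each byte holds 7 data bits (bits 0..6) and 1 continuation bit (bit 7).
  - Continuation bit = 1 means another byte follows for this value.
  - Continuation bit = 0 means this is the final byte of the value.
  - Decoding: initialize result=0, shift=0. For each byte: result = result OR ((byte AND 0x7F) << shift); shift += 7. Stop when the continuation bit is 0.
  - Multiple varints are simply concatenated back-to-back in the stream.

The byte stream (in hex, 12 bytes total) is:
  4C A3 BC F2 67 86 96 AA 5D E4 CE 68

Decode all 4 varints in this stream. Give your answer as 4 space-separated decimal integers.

Answer: 76 217882147 195726086 1714020

Derivation:
  byte[0]=0x4C cont=0 payload=0x4C=76: acc |= 76<<0 -> acc=76 shift=7 [end]
Varint 1: bytes[0:1] = 4C -> value 76 (1 byte(s))
  byte[1]=0xA3 cont=1 payload=0x23=35: acc |= 35<<0 -> acc=35 shift=7
  byte[2]=0xBC cont=1 payload=0x3C=60: acc |= 60<<7 -> acc=7715 shift=14
  byte[3]=0xF2 cont=1 payload=0x72=114: acc |= 114<<14 -> acc=1875491 shift=21
  byte[4]=0x67 cont=0 payload=0x67=103: acc |= 103<<21 -> acc=217882147 shift=28 [end]
Varint 2: bytes[1:5] = A3 BC F2 67 -> value 217882147 (4 byte(s))
  byte[5]=0x86 cont=1 payload=0x06=6: acc |= 6<<0 -> acc=6 shift=7
  byte[6]=0x96 cont=1 payload=0x16=22: acc |= 22<<7 -> acc=2822 shift=14
  byte[7]=0xAA cont=1 payload=0x2A=42: acc |= 42<<14 -> acc=690950 shift=21
  byte[8]=0x5D cont=0 payload=0x5D=93: acc |= 93<<21 -> acc=195726086 shift=28 [end]
Varint 3: bytes[5:9] = 86 96 AA 5D -> value 195726086 (4 byte(s))
  byte[9]=0xE4 cont=1 payload=0x64=100: acc |= 100<<0 -> acc=100 shift=7
  byte[10]=0xCE cont=1 payload=0x4E=78: acc |= 78<<7 -> acc=10084 shift=14
  byte[11]=0x68 cont=0 payload=0x68=104: acc |= 104<<14 -> acc=1714020 shift=21 [end]
Varint 4: bytes[9:12] = E4 CE 68 -> value 1714020 (3 byte(s))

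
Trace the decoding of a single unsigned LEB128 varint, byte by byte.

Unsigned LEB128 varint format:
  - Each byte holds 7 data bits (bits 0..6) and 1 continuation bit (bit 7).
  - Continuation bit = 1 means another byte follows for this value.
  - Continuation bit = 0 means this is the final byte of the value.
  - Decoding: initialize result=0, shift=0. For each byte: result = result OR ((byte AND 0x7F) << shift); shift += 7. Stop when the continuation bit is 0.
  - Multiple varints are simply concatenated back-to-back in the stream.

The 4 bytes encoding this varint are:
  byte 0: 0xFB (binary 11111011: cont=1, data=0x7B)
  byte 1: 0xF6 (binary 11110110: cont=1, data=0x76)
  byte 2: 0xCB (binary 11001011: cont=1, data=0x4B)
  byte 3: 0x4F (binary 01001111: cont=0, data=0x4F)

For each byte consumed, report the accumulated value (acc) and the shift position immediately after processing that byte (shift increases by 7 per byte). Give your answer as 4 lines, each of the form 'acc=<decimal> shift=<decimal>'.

byte 0=0xFB: payload=0x7B=123, contrib = 123<<0 = 123; acc -> 123, shift -> 7
byte 1=0xF6: payload=0x76=118, contrib = 118<<7 = 15104; acc -> 15227, shift -> 14
byte 2=0xCB: payload=0x4B=75, contrib = 75<<14 = 1228800; acc -> 1244027, shift -> 21
byte 3=0x4F: payload=0x4F=79, contrib = 79<<21 = 165675008; acc -> 166919035, shift -> 28

Answer: acc=123 shift=7
acc=15227 shift=14
acc=1244027 shift=21
acc=166919035 shift=28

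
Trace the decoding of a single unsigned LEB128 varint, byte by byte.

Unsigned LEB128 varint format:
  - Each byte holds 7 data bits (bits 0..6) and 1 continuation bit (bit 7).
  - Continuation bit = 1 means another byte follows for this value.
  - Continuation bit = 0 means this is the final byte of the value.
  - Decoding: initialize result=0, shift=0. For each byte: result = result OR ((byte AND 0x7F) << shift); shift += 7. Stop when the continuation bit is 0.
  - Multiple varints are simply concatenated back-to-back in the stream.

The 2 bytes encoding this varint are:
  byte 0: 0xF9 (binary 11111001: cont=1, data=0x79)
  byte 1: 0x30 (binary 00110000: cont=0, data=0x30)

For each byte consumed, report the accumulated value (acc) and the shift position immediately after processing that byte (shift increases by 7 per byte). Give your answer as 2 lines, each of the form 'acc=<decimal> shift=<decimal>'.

byte 0=0xF9: payload=0x79=121, contrib = 121<<0 = 121; acc -> 121, shift -> 7
byte 1=0x30: payload=0x30=48, contrib = 48<<7 = 6144; acc -> 6265, shift -> 14

Answer: acc=121 shift=7
acc=6265 shift=14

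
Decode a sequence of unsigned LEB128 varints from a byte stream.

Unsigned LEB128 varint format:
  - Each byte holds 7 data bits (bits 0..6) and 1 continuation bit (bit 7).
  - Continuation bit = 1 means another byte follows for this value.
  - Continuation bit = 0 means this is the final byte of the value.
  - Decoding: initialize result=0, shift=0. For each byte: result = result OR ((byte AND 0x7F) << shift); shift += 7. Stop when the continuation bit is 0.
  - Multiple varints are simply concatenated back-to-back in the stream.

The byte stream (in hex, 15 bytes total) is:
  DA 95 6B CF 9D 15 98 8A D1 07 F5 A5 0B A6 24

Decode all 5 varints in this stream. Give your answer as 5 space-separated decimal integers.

Answer: 1755866 347855 16008472 185077 4646

Derivation:
  byte[0]=0xDA cont=1 payload=0x5A=90: acc |= 90<<0 -> acc=90 shift=7
  byte[1]=0x95 cont=1 payload=0x15=21: acc |= 21<<7 -> acc=2778 shift=14
  byte[2]=0x6B cont=0 payload=0x6B=107: acc |= 107<<14 -> acc=1755866 shift=21 [end]
Varint 1: bytes[0:3] = DA 95 6B -> value 1755866 (3 byte(s))
  byte[3]=0xCF cont=1 payload=0x4F=79: acc |= 79<<0 -> acc=79 shift=7
  byte[4]=0x9D cont=1 payload=0x1D=29: acc |= 29<<7 -> acc=3791 shift=14
  byte[5]=0x15 cont=0 payload=0x15=21: acc |= 21<<14 -> acc=347855 shift=21 [end]
Varint 2: bytes[3:6] = CF 9D 15 -> value 347855 (3 byte(s))
  byte[6]=0x98 cont=1 payload=0x18=24: acc |= 24<<0 -> acc=24 shift=7
  byte[7]=0x8A cont=1 payload=0x0A=10: acc |= 10<<7 -> acc=1304 shift=14
  byte[8]=0xD1 cont=1 payload=0x51=81: acc |= 81<<14 -> acc=1328408 shift=21
  byte[9]=0x07 cont=0 payload=0x07=7: acc |= 7<<21 -> acc=16008472 shift=28 [end]
Varint 3: bytes[6:10] = 98 8A D1 07 -> value 16008472 (4 byte(s))
  byte[10]=0xF5 cont=1 payload=0x75=117: acc |= 117<<0 -> acc=117 shift=7
  byte[11]=0xA5 cont=1 payload=0x25=37: acc |= 37<<7 -> acc=4853 shift=14
  byte[12]=0x0B cont=0 payload=0x0B=11: acc |= 11<<14 -> acc=185077 shift=21 [end]
Varint 4: bytes[10:13] = F5 A5 0B -> value 185077 (3 byte(s))
  byte[13]=0xA6 cont=1 payload=0x26=38: acc |= 38<<0 -> acc=38 shift=7
  byte[14]=0x24 cont=0 payload=0x24=36: acc |= 36<<7 -> acc=4646 shift=14 [end]
Varint 5: bytes[13:15] = A6 24 -> value 4646 (2 byte(s))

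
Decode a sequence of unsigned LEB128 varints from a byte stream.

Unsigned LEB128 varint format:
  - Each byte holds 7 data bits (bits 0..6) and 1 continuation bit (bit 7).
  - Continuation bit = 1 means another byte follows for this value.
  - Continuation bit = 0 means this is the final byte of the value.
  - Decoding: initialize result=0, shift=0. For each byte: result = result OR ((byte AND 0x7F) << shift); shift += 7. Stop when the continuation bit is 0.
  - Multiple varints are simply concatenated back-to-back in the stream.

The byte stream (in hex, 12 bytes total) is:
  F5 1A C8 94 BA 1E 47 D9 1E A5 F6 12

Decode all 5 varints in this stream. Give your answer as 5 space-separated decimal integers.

  byte[0]=0xF5 cont=1 payload=0x75=117: acc |= 117<<0 -> acc=117 shift=7
  byte[1]=0x1A cont=0 payload=0x1A=26: acc |= 26<<7 -> acc=3445 shift=14 [end]
Varint 1: bytes[0:2] = F5 1A -> value 3445 (2 byte(s))
  byte[2]=0xC8 cont=1 payload=0x48=72: acc |= 72<<0 -> acc=72 shift=7
  byte[3]=0x94 cont=1 payload=0x14=20: acc |= 20<<7 -> acc=2632 shift=14
  byte[4]=0xBA cont=1 payload=0x3A=58: acc |= 58<<14 -> acc=952904 shift=21
  byte[5]=0x1E cont=0 payload=0x1E=30: acc |= 30<<21 -> acc=63867464 shift=28 [end]
Varint 2: bytes[2:6] = C8 94 BA 1E -> value 63867464 (4 byte(s))
  byte[6]=0x47 cont=0 payload=0x47=71: acc |= 71<<0 -> acc=71 shift=7 [end]
Varint 3: bytes[6:7] = 47 -> value 71 (1 byte(s))
  byte[7]=0xD9 cont=1 payload=0x59=89: acc |= 89<<0 -> acc=89 shift=7
  byte[8]=0x1E cont=0 payload=0x1E=30: acc |= 30<<7 -> acc=3929 shift=14 [end]
Varint 4: bytes[7:9] = D9 1E -> value 3929 (2 byte(s))
  byte[9]=0xA5 cont=1 payload=0x25=37: acc |= 37<<0 -> acc=37 shift=7
  byte[10]=0xF6 cont=1 payload=0x76=118: acc |= 118<<7 -> acc=15141 shift=14
  byte[11]=0x12 cont=0 payload=0x12=18: acc |= 18<<14 -> acc=310053 shift=21 [end]
Varint 5: bytes[9:12] = A5 F6 12 -> value 310053 (3 byte(s))

Answer: 3445 63867464 71 3929 310053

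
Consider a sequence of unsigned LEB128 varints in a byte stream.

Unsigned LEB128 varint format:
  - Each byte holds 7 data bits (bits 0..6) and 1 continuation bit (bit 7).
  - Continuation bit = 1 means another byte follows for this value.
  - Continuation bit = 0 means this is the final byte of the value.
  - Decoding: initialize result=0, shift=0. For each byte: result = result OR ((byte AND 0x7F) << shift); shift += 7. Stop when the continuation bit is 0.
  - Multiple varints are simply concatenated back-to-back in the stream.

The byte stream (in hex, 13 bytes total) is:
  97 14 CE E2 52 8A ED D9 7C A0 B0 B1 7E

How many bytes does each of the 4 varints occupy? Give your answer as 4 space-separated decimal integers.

  byte[0]=0x97 cont=1 payload=0x17=23: acc |= 23<<0 -> acc=23 shift=7
  byte[1]=0x14 cont=0 payload=0x14=20: acc |= 20<<7 -> acc=2583 shift=14 [end]
Varint 1: bytes[0:2] = 97 14 -> value 2583 (2 byte(s))
  byte[2]=0xCE cont=1 payload=0x4E=78: acc |= 78<<0 -> acc=78 shift=7
  byte[3]=0xE2 cont=1 payload=0x62=98: acc |= 98<<7 -> acc=12622 shift=14
  byte[4]=0x52 cont=0 payload=0x52=82: acc |= 82<<14 -> acc=1356110 shift=21 [end]
Varint 2: bytes[2:5] = CE E2 52 -> value 1356110 (3 byte(s))
  byte[5]=0x8A cont=1 payload=0x0A=10: acc |= 10<<0 -> acc=10 shift=7
  byte[6]=0xED cont=1 payload=0x6D=109: acc |= 109<<7 -> acc=13962 shift=14
  byte[7]=0xD9 cont=1 payload=0x59=89: acc |= 89<<14 -> acc=1472138 shift=21
  byte[8]=0x7C cont=0 payload=0x7C=124: acc |= 124<<21 -> acc=261518986 shift=28 [end]
Varint 3: bytes[5:9] = 8A ED D9 7C -> value 261518986 (4 byte(s))
  byte[9]=0xA0 cont=1 payload=0x20=32: acc |= 32<<0 -> acc=32 shift=7
  byte[10]=0xB0 cont=1 payload=0x30=48: acc |= 48<<7 -> acc=6176 shift=14
  byte[11]=0xB1 cont=1 payload=0x31=49: acc |= 49<<14 -> acc=808992 shift=21
  byte[12]=0x7E cont=0 payload=0x7E=126: acc |= 126<<21 -> acc=265050144 shift=28 [end]
Varint 4: bytes[9:13] = A0 B0 B1 7E -> value 265050144 (4 byte(s))

Answer: 2 3 4 4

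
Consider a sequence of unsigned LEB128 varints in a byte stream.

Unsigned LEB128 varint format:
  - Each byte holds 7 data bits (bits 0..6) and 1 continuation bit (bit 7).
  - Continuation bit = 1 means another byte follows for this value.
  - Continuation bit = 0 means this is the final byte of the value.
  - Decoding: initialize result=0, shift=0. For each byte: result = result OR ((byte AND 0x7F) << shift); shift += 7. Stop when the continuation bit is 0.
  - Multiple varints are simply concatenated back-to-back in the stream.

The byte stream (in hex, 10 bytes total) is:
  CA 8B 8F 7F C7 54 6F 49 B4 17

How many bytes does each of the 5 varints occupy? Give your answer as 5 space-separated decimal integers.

Answer: 4 2 1 1 2

Derivation:
  byte[0]=0xCA cont=1 payload=0x4A=74: acc |= 74<<0 -> acc=74 shift=7
  byte[1]=0x8B cont=1 payload=0x0B=11: acc |= 11<<7 -> acc=1482 shift=14
  byte[2]=0x8F cont=1 payload=0x0F=15: acc |= 15<<14 -> acc=247242 shift=21
  byte[3]=0x7F cont=0 payload=0x7F=127: acc |= 127<<21 -> acc=266585546 shift=28 [end]
Varint 1: bytes[0:4] = CA 8B 8F 7F -> value 266585546 (4 byte(s))
  byte[4]=0xC7 cont=1 payload=0x47=71: acc |= 71<<0 -> acc=71 shift=7
  byte[5]=0x54 cont=0 payload=0x54=84: acc |= 84<<7 -> acc=10823 shift=14 [end]
Varint 2: bytes[4:6] = C7 54 -> value 10823 (2 byte(s))
  byte[6]=0x6F cont=0 payload=0x6F=111: acc |= 111<<0 -> acc=111 shift=7 [end]
Varint 3: bytes[6:7] = 6F -> value 111 (1 byte(s))
  byte[7]=0x49 cont=0 payload=0x49=73: acc |= 73<<0 -> acc=73 shift=7 [end]
Varint 4: bytes[7:8] = 49 -> value 73 (1 byte(s))
  byte[8]=0xB4 cont=1 payload=0x34=52: acc |= 52<<0 -> acc=52 shift=7
  byte[9]=0x17 cont=0 payload=0x17=23: acc |= 23<<7 -> acc=2996 shift=14 [end]
Varint 5: bytes[8:10] = B4 17 -> value 2996 (2 byte(s))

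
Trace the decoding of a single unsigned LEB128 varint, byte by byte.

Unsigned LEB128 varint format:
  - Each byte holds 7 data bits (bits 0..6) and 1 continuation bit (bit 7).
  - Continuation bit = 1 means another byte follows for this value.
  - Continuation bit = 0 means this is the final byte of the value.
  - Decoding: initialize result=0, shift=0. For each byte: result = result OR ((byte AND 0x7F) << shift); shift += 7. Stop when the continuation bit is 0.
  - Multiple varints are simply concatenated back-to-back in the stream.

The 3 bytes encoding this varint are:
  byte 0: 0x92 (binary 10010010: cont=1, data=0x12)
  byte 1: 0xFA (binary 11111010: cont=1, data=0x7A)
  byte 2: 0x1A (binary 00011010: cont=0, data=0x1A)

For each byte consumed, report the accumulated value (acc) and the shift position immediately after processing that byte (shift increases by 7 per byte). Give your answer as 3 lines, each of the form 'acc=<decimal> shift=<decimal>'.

byte 0=0x92: payload=0x12=18, contrib = 18<<0 = 18; acc -> 18, shift -> 7
byte 1=0xFA: payload=0x7A=122, contrib = 122<<7 = 15616; acc -> 15634, shift -> 14
byte 2=0x1A: payload=0x1A=26, contrib = 26<<14 = 425984; acc -> 441618, shift -> 21

Answer: acc=18 shift=7
acc=15634 shift=14
acc=441618 shift=21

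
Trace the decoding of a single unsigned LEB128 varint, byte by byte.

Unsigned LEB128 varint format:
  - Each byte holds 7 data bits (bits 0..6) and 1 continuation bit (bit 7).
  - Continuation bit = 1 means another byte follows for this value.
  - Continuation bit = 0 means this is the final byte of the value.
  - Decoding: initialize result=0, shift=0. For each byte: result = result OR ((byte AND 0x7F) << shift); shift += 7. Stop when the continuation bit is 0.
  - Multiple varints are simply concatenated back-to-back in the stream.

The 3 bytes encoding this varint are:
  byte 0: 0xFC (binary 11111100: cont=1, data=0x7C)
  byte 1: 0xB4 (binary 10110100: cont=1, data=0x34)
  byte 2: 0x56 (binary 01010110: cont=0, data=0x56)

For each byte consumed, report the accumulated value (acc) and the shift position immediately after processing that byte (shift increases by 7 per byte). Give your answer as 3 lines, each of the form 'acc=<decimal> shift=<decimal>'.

byte 0=0xFC: payload=0x7C=124, contrib = 124<<0 = 124; acc -> 124, shift -> 7
byte 1=0xB4: payload=0x34=52, contrib = 52<<7 = 6656; acc -> 6780, shift -> 14
byte 2=0x56: payload=0x56=86, contrib = 86<<14 = 1409024; acc -> 1415804, shift -> 21

Answer: acc=124 shift=7
acc=6780 shift=14
acc=1415804 shift=21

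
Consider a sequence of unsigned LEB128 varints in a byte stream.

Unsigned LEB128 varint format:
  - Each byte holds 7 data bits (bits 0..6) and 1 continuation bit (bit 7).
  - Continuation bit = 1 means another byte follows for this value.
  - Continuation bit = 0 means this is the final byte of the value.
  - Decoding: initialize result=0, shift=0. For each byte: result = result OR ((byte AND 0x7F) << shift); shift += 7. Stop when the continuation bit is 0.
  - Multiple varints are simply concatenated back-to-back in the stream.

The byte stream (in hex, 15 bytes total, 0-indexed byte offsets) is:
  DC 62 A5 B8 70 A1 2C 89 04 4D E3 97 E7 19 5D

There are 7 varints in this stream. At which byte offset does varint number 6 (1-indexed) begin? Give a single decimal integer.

  byte[0]=0xDC cont=1 payload=0x5C=92: acc |= 92<<0 -> acc=92 shift=7
  byte[1]=0x62 cont=0 payload=0x62=98: acc |= 98<<7 -> acc=12636 shift=14 [end]
Varint 1: bytes[0:2] = DC 62 -> value 12636 (2 byte(s))
  byte[2]=0xA5 cont=1 payload=0x25=37: acc |= 37<<0 -> acc=37 shift=7
  byte[3]=0xB8 cont=1 payload=0x38=56: acc |= 56<<7 -> acc=7205 shift=14
  byte[4]=0x70 cont=0 payload=0x70=112: acc |= 112<<14 -> acc=1842213 shift=21 [end]
Varint 2: bytes[2:5] = A5 B8 70 -> value 1842213 (3 byte(s))
  byte[5]=0xA1 cont=1 payload=0x21=33: acc |= 33<<0 -> acc=33 shift=7
  byte[6]=0x2C cont=0 payload=0x2C=44: acc |= 44<<7 -> acc=5665 shift=14 [end]
Varint 3: bytes[5:7] = A1 2C -> value 5665 (2 byte(s))
  byte[7]=0x89 cont=1 payload=0x09=9: acc |= 9<<0 -> acc=9 shift=7
  byte[8]=0x04 cont=0 payload=0x04=4: acc |= 4<<7 -> acc=521 shift=14 [end]
Varint 4: bytes[7:9] = 89 04 -> value 521 (2 byte(s))
  byte[9]=0x4D cont=0 payload=0x4D=77: acc |= 77<<0 -> acc=77 shift=7 [end]
Varint 5: bytes[9:10] = 4D -> value 77 (1 byte(s))
  byte[10]=0xE3 cont=1 payload=0x63=99: acc |= 99<<0 -> acc=99 shift=7
  byte[11]=0x97 cont=1 payload=0x17=23: acc |= 23<<7 -> acc=3043 shift=14
  byte[12]=0xE7 cont=1 payload=0x67=103: acc |= 103<<14 -> acc=1690595 shift=21
  byte[13]=0x19 cont=0 payload=0x19=25: acc |= 25<<21 -> acc=54119395 shift=28 [end]
Varint 6: bytes[10:14] = E3 97 E7 19 -> value 54119395 (4 byte(s))
  byte[14]=0x5D cont=0 payload=0x5D=93: acc |= 93<<0 -> acc=93 shift=7 [end]
Varint 7: bytes[14:15] = 5D -> value 93 (1 byte(s))

Answer: 10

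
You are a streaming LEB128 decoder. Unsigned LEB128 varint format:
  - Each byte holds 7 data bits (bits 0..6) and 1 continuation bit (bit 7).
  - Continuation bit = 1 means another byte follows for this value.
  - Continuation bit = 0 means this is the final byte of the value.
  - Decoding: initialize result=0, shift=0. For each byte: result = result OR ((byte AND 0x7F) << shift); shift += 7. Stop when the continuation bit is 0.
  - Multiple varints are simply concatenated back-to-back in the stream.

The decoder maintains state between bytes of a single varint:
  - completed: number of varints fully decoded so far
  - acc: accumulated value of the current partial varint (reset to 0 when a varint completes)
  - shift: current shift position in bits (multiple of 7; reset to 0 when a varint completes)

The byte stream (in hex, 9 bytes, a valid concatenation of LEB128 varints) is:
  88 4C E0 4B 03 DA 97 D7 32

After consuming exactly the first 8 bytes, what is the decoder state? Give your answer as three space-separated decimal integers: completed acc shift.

byte[0]=0x88 cont=1 payload=0x08: acc |= 8<<0 -> completed=0 acc=8 shift=7
byte[1]=0x4C cont=0 payload=0x4C: varint #1 complete (value=9736); reset -> completed=1 acc=0 shift=0
byte[2]=0xE0 cont=1 payload=0x60: acc |= 96<<0 -> completed=1 acc=96 shift=7
byte[3]=0x4B cont=0 payload=0x4B: varint #2 complete (value=9696); reset -> completed=2 acc=0 shift=0
byte[4]=0x03 cont=0 payload=0x03: varint #3 complete (value=3); reset -> completed=3 acc=0 shift=0
byte[5]=0xDA cont=1 payload=0x5A: acc |= 90<<0 -> completed=3 acc=90 shift=7
byte[6]=0x97 cont=1 payload=0x17: acc |= 23<<7 -> completed=3 acc=3034 shift=14
byte[7]=0xD7 cont=1 payload=0x57: acc |= 87<<14 -> completed=3 acc=1428442 shift=21

Answer: 3 1428442 21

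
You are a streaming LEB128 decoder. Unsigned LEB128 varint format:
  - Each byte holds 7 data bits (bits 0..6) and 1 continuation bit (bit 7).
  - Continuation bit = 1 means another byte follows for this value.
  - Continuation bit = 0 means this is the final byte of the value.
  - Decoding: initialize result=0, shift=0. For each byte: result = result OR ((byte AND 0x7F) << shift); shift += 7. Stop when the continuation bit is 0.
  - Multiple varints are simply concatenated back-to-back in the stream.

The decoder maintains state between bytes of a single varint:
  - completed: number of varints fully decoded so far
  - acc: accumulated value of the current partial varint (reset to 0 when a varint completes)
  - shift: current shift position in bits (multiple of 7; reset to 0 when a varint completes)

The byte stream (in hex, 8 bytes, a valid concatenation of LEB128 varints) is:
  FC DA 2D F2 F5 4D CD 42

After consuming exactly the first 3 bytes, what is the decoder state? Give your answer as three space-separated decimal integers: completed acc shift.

Answer: 1 0 0

Derivation:
byte[0]=0xFC cont=1 payload=0x7C: acc |= 124<<0 -> completed=0 acc=124 shift=7
byte[1]=0xDA cont=1 payload=0x5A: acc |= 90<<7 -> completed=0 acc=11644 shift=14
byte[2]=0x2D cont=0 payload=0x2D: varint #1 complete (value=748924); reset -> completed=1 acc=0 shift=0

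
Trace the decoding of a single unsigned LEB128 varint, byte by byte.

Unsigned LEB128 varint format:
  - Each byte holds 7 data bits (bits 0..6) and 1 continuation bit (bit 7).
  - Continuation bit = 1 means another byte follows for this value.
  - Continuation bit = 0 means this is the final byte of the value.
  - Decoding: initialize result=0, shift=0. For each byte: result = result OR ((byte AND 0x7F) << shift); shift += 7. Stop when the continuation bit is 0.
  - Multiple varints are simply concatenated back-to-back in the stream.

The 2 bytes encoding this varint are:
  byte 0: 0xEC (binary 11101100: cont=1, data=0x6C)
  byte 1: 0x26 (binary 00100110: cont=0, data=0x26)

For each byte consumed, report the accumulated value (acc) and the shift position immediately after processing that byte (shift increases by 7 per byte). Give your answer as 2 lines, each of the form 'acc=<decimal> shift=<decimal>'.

Answer: acc=108 shift=7
acc=4972 shift=14

Derivation:
byte 0=0xEC: payload=0x6C=108, contrib = 108<<0 = 108; acc -> 108, shift -> 7
byte 1=0x26: payload=0x26=38, contrib = 38<<7 = 4864; acc -> 4972, shift -> 14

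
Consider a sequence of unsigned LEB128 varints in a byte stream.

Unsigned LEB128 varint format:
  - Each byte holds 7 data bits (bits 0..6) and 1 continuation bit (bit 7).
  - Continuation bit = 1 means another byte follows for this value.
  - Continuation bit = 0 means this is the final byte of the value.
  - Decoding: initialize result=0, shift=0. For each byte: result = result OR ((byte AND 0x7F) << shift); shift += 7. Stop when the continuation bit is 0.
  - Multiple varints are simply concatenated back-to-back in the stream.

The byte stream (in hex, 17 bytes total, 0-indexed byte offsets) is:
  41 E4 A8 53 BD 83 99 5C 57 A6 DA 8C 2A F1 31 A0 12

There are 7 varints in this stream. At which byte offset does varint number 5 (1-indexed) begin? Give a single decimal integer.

Answer: 9

Derivation:
  byte[0]=0x41 cont=0 payload=0x41=65: acc |= 65<<0 -> acc=65 shift=7 [end]
Varint 1: bytes[0:1] = 41 -> value 65 (1 byte(s))
  byte[1]=0xE4 cont=1 payload=0x64=100: acc |= 100<<0 -> acc=100 shift=7
  byte[2]=0xA8 cont=1 payload=0x28=40: acc |= 40<<7 -> acc=5220 shift=14
  byte[3]=0x53 cont=0 payload=0x53=83: acc |= 83<<14 -> acc=1365092 shift=21 [end]
Varint 2: bytes[1:4] = E4 A8 53 -> value 1365092 (3 byte(s))
  byte[4]=0xBD cont=1 payload=0x3D=61: acc |= 61<<0 -> acc=61 shift=7
  byte[5]=0x83 cont=1 payload=0x03=3: acc |= 3<<7 -> acc=445 shift=14
  byte[6]=0x99 cont=1 payload=0x19=25: acc |= 25<<14 -> acc=410045 shift=21
  byte[7]=0x5C cont=0 payload=0x5C=92: acc |= 92<<21 -> acc=193348029 shift=28 [end]
Varint 3: bytes[4:8] = BD 83 99 5C -> value 193348029 (4 byte(s))
  byte[8]=0x57 cont=0 payload=0x57=87: acc |= 87<<0 -> acc=87 shift=7 [end]
Varint 4: bytes[8:9] = 57 -> value 87 (1 byte(s))
  byte[9]=0xA6 cont=1 payload=0x26=38: acc |= 38<<0 -> acc=38 shift=7
  byte[10]=0xDA cont=1 payload=0x5A=90: acc |= 90<<7 -> acc=11558 shift=14
  byte[11]=0x8C cont=1 payload=0x0C=12: acc |= 12<<14 -> acc=208166 shift=21
  byte[12]=0x2A cont=0 payload=0x2A=42: acc |= 42<<21 -> acc=88288550 shift=28 [end]
Varint 5: bytes[9:13] = A6 DA 8C 2A -> value 88288550 (4 byte(s))
  byte[13]=0xF1 cont=1 payload=0x71=113: acc |= 113<<0 -> acc=113 shift=7
  byte[14]=0x31 cont=0 payload=0x31=49: acc |= 49<<7 -> acc=6385 shift=14 [end]
Varint 6: bytes[13:15] = F1 31 -> value 6385 (2 byte(s))
  byte[15]=0xA0 cont=1 payload=0x20=32: acc |= 32<<0 -> acc=32 shift=7
  byte[16]=0x12 cont=0 payload=0x12=18: acc |= 18<<7 -> acc=2336 shift=14 [end]
Varint 7: bytes[15:17] = A0 12 -> value 2336 (2 byte(s))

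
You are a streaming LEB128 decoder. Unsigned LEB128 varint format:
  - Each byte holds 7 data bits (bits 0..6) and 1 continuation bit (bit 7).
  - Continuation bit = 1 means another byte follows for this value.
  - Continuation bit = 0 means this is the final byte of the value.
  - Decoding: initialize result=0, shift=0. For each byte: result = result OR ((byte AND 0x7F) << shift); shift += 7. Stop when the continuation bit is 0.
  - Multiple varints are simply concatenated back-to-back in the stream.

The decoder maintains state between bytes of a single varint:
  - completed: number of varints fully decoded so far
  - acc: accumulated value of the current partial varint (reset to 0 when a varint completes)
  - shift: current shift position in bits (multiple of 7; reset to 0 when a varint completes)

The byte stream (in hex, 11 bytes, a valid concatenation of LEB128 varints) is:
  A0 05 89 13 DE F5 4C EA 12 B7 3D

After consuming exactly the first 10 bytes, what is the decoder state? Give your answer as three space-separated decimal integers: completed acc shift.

byte[0]=0xA0 cont=1 payload=0x20: acc |= 32<<0 -> completed=0 acc=32 shift=7
byte[1]=0x05 cont=0 payload=0x05: varint #1 complete (value=672); reset -> completed=1 acc=0 shift=0
byte[2]=0x89 cont=1 payload=0x09: acc |= 9<<0 -> completed=1 acc=9 shift=7
byte[3]=0x13 cont=0 payload=0x13: varint #2 complete (value=2441); reset -> completed=2 acc=0 shift=0
byte[4]=0xDE cont=1 payload=0x5E: acc |= 94<<0 -> completed=2 acc=94 shift=7
byte[5]=0xF5 cont=1 payload=0x75: acc |= 117<<7 -> completed=2 acc=15070 shift=14
byte[6]=0x4C cont=0 payload=0x4C: varint #3 complete (value=1260254); reset -> completed=3 acc=0 shift=0
byte[7]=0xEA cont=1 payload=0x6A: acc |= 106<<0 -> completed=3 acc=106 shift=7
byte[8]=0x12 cont=0 payload=0x12: varint #4 complete (value=2410); reset -> completed=4 acc=0 shift=0
byte[9]=0xB7 cont=1 payload=0x37: acc |= 55<<0 -> completed=4 acc=55 shift=7

Answer: 4 55 7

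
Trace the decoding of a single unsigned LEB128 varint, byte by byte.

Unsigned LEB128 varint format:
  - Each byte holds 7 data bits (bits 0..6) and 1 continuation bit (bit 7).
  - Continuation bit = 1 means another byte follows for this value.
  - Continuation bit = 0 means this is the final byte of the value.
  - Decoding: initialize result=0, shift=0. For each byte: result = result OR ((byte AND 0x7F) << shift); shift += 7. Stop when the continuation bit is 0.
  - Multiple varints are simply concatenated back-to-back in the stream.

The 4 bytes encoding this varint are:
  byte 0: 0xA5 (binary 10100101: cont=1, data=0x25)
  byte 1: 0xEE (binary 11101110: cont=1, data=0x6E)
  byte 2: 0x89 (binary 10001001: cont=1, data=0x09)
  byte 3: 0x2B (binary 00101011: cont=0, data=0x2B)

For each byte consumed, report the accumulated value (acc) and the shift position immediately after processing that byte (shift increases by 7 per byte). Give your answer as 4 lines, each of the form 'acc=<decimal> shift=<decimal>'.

Answer: acc=37 shift=7
acc=14117 shift=14
acc=161573 shift=21
acc=90339109 shift=28

Derivation:
byte 0=0xA5: payload=0x25=37, contrib = 37<<0 = 37; acc -> 37, shift -> 7
byte 1=0xEE: payload=0x6E=110, contrib = 110<<7 = 14080; acc -> 14117, shift -> 14
byte 2=0x89: payload=0x09=9, contrib = 9<<14 = 147456; acc -> 161573, shift -> 21
byte 3=0x2B: payload=0x2B=43, contrib = 43<<21 = 90177536; acc -> 90339109, shift -> 28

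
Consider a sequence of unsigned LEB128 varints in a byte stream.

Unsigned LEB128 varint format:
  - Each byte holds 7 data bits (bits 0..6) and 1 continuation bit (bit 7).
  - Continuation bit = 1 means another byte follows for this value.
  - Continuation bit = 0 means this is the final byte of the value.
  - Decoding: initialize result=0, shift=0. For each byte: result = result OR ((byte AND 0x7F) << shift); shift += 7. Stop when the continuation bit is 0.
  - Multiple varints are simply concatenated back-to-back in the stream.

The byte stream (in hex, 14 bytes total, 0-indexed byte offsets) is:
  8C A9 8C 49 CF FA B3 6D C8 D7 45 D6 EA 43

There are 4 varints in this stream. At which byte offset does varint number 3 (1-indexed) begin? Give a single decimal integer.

  byte[0]=0x8C cont=1 payload=0x0C=12: acc |= 12<<0 -> acc=12 shift=7
  byte[1]=0xA9 cont=1 payload=0x29=41: acc |= 41<<7 -> acc=5260 shift=14
  byte[2]=0x8C cont=1 payload=0x0C=12: acc |= 12<<14 -> acc=201868 shift=21
  byte[3]=0x49 cont=0 payload=0x49=73: acc |= 73<<21 -> acc=153293964 shift=28 [end]
Varint 1: bytes[0:4] = 8C A9 8C 49 -> value 153293964 (4 byte(s))
  byte[4]=0xCF cont=1 payload=0x4F=79: acc |= 79<<0 -> acc=79 shift=7
  byte[5]=0xFA cont=1 payload=0x7A=122: acc |= 122<<7 -> acc=15695 shift=14
  byte[6]=0xB3 cont=1 payload=0x33=51: acc |= 51<<14 -> acc=851279 shift=21
  byte[7]=0x6D cont=0 payload=0x6D=109: acc |= 109<<21 -> acc=229440847 shift=28 [end]
Varint 2: bytes[4:8] = CF FA B3 6D -> value 229440847 (4 byte(s))
  byte[8]=0xC8 cont=1 payload=0x48=72: acc |= 72<<0 -> acc=72 shift=7
  byte[9]=0xD7 cont=1 payload=0x57=87: acc |= 87<<7 -> acc=11208 shift=14
  byte[10]=0x45 cont=0 payload=0x45=69: acc |= 69<<14 -> acc=1141704 shift=21 [end]
Varint 3: bytes[8:11] = C8 D7 45 -> value 1141704 (3 byte(s))
  byte[11]=0xD6 cont=1 payload=0x56=86: acc |= 86<<0 -> acc=86 shift=7
  byte[12]=0xEA cont=1 payload=0x6A=106: acc |= 106<<7 -> acc=13654 shift=14
  byte[13]=0x43 cont=0 payload=0x43=67: acc |= 67<<14 -> acc=1111382 shift=21 [end]
Varint 4: bytes[11:14] = D6 EA 43 -> value 1111382 (3 byte(s))

Answer: 8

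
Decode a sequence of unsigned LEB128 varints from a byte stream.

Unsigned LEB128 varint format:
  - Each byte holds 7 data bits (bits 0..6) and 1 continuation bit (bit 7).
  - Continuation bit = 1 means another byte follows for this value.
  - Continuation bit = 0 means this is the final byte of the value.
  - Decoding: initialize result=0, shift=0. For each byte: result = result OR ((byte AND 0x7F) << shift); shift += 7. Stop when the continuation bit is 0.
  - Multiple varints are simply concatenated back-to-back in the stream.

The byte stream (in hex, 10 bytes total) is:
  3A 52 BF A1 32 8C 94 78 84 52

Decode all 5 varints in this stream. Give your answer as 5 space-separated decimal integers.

  byte[0]=0x3A cont=0 payload=0x3A=58: acc |= 58<<0 -> acc=58 shift=7 [end]
Varint 1: bytes[0:1] = 3A -> value 58 (1 byte(s))
  byte[1]=0x52 cont=0 payload=0x52=82: acc |= 82<<0 -> acc=82 shift=7 [end]
Varint 2: bytes[1:2] = 52 -> value 82 (1 byte(s))
  byte[2]=0xBF cont=1 payload=0x3F=63: acc |= 63<<0 -> acc=63 shift=7
  byte[3]=0xA1 cont=1 payload=0x21=33: acc |= 33<<7 -> acc=4287 shift=14
  byte[4]=0x32 cont=0 payload=0x32=50: acc |= 50<<14 -> acc=823487 shift=21 [end]
Varint 3: bytes[2:5] = BF A1 32 -> value 823487 (3 byte(s))
  byte[5]=0x8C cont=1 payload=0x0C=12: acc |= 12<<0 -> acc=12 shift=7
  byte[6]=0x94 cont=1 payload=0x14=20: acc |= 20<<7 -> acc=2572 shift=14
  byte[7]=0x78 cont=0 payload=0x78=120: acc |= 120<<14 -> acc=1968652 shift=21 [end]
Varint 4: bytes[5:8] = 8C 94 78 -> value 1968652 (3 byte(s))
  byte[8]=0x84 cont=1 payload=0x04=4: acc |= 4<<0 -> acc=4 shift=7
  byte[9]=0x52 cont=0 payload=0x52=82: acc |= 82<<7 -> acc=10500 shift=14 [end]
Varint 5: bytes[8:10] = 84 52 -> value 10500 (2 byte(s))

Answer: 58 82 823487 1968652 10500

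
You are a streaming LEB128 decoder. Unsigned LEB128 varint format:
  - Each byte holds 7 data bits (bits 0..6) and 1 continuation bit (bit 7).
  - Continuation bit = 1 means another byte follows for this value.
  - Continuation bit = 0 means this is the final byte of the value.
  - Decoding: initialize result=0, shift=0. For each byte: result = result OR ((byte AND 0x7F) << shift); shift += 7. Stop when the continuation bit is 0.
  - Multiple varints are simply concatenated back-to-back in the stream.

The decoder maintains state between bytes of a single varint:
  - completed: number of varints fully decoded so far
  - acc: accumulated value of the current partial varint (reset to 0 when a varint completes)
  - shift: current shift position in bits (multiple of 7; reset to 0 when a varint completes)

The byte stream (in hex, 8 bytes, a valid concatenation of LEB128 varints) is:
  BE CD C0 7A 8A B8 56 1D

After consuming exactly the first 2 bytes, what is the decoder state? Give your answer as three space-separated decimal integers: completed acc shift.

byte[0]=0xBE cont=1 payload=0x3E: acc |= 62<<0 -> completed=0 acc=62 shift=7
byte[1]=0xCD cont=1 payload=0x4D: acc |= 77<<7 -> completed=0 acc=9918 shift=14

Answer: 0 9918 14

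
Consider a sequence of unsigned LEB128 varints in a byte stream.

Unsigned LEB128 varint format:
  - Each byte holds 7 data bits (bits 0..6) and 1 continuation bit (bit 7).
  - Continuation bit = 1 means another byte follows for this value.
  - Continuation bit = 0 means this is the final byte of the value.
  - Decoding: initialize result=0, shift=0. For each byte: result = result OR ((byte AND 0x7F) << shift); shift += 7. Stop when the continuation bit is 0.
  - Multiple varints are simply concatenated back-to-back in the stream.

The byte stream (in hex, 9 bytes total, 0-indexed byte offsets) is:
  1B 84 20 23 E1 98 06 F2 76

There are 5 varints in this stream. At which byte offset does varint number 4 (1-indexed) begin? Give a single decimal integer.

  byte[0]=0x1B cont=0 payload=0x1B=27: acc |= 27<<0 -> acc=27 shift=7 [end]
Varint 1: bytes[0:1] = 1B -> value 27 (1 byte(s))
  byte[1]=0x84 cont=1 payload=0x04=4: acc |= 4<<0 -> acc=4 shift=7
  byte[2]=0x20 cont=0 payload=0x20=32: acc |= 32<<7 -> acc=4100 shift=14 [end]
Varint 2: bytes[1:3] = 84 20 -> value 4100 (2 byte(s))
  byte[3]=0x23 cont=0 payload=0x23=35: acc |= 35<<0 -> acc=35 shift=7 [end]
Varint 3: bytes[3:4] = 23 -> value 35 (1 byte(s))
  byte[4]=0xE1 cont=1 payload=0x61=97: acc |= 97<<0 -> acc=97 shift=7
  byte[5]=0x98 cont=1 payload=0x18=24: acc |= 24<<7 -> acc=3169 shift=14
  byte[6]=0x06 cont=0 payload=0x06=6: acc |= 6<<14 -> acc=101473 shift=21 [end]
Varint 4: bytes[4:7] = E1 98 06 -> value 101473 (3 byte(s))
  byte[7]=0xF2 cont=1 payload=0x72=114: acc |= 114<<0 -> acc=114 shift=7
  byte[8]=0x76 cont=0 payload=0x76=118: acc |= 118<<7 -> acc=15218 shift=14 [end]
Varint 5: bytes[7:9] = F2 76 -> value 15218 (2 byte(s))

Answer: 4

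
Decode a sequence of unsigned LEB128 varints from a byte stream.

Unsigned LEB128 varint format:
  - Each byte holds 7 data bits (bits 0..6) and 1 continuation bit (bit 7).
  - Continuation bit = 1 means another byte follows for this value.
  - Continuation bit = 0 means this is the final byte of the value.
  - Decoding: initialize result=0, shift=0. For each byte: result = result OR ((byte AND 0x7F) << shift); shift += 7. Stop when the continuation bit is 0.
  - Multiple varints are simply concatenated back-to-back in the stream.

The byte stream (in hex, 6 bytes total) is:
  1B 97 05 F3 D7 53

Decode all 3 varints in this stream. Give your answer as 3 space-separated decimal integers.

Answer: 27 663 1371123

Derivation:
  byte[0]=0x1B cont=0 payload=0x1B=27: acc |= 27<<0 -> acc=27 shift=7 [end]
Varint 1: bytes[0:1] = 1B -> value 27 (1 byte(s))
  byte[1]=0x97 cont=1 payload=0x17=23: acc |= 23<<0 -> acc=23 shift=7
  byte[2]=0x05 cont=0 payload=0x05=5: acc |= 5<<7 -> acc=663 shift=14 [end]
Varint 2: bytes[1:3] = 97 05 -> value 663 (2 byte(s))
  byte[3]=0xF3 cont=1 payload=0x73=115: acc |= 115<<0 -> acc=115 shift=7
  byte[4]=0xD7 cont=1 payload=0x57=87: acc |= 87<<7 -> acc=11251 shift=14
  byte[5]=0x53 cont=0 payload=0x53=83: acc |= 83<<14 -> acc=1371123 shift=21 [end]
Varint 3: bytes[3:6] = F3 D7 53 -> value 1371123 (3 byte(s))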